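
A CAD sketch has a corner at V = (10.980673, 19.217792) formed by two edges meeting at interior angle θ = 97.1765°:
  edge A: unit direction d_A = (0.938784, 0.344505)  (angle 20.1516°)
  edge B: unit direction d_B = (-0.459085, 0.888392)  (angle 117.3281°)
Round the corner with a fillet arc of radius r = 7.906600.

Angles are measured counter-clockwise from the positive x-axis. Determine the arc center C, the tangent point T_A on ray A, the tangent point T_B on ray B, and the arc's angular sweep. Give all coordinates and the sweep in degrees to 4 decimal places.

bisector direction at 68.7399° = (0.362603,0.931944)
center distance |VC| = r/sin(θ/2) = 7.906600/sin(48.5883°) = 10.542479
C = V + |VC|·bis = (14.8034,29.0428)
T_A = V + ((C−V)·d_A)·d_A = V + 6.9735·d_A = (17.5273,21.6202)
T_B = V + ((C−V)·d_B)·d_B = V + 6.9735·d_B = (7.7792,25.4130)
sweep = 180° − θ = 82.8235°

center=(14.8034,29.0428) T_A=(17.5273,21.6202) T_B=(7.7792,25.4130) sweep=82.8235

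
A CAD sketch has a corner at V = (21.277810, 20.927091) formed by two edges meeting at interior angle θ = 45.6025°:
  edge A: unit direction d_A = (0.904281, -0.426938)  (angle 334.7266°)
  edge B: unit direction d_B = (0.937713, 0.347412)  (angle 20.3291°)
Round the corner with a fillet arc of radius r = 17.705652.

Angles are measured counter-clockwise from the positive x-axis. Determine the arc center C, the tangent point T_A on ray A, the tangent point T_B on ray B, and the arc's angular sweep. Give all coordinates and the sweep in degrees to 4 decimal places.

bisector direction at 357.5279° = (0.999069,-0.043134)
center distance |VC| = r/sin(θ/2) = 17.705652/sin(22.8012°) = 45.687796
C = V + |VC|·bis = (66.9231,18.9564)
T_A = V + ((C−V)·d_A)·d_A = V + 42.1175·d_A = (59.3639,2.9455)
T_B = V + ((C−V)·d_B)·d_B = V + 42.1175·d_B = (60.7719,35.5592)
sweep = 180° − θ = 134.3975°

center=(66.9231,18.9564) T_A=(59.3639,2.9455) T_B=(60.7719,35.5592) sweep=134.3975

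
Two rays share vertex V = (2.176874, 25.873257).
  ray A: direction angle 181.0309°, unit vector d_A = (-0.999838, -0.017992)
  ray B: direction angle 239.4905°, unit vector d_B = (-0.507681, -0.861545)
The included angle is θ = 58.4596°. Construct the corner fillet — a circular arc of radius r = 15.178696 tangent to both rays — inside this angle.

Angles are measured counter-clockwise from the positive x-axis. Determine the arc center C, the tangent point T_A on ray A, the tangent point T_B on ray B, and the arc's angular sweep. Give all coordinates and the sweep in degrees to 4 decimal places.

bisector direction at 210.2607° = (-0.863741,-0.503935)
center distance |VC| = r/sin(θ/2) = 15.178696/sin(29.2298°) = 31.083910
C = V + |VC|·bis = (-24.6716,10.2090)
T_A = V + ((C−V)·d_A)·d_A = V + 27.1259·d_A = (-24.9447,25.3852)
T_B = V + ((C−V)·d_B)·d_B = V + 27.1259·d_B = (-11.5945,2.5030)
sweep = 180° − θ = 121.5404°

center=(-24.6716,10.2090) T_A=(-24.9447,25.3852) T_B=(-11.5945,2.5030) sweep=121.5404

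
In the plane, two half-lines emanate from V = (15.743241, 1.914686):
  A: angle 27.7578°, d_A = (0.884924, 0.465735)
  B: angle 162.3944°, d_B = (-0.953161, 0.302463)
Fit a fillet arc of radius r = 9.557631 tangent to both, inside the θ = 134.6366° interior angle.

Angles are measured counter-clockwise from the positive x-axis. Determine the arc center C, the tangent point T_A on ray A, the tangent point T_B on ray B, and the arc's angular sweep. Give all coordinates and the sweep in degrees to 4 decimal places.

bisector direction at 95.0761° = (-0.088479,0.996078)
center distance |VC| = r/sin(θ/2) = 9.557631/sin(67.3183°) = 10.358764
C = V + |VC|·bis = (14.8267,12.2328)
T_A = V + ((C−V)·d_A)·d_A = V + 3.9945·d_A = (19.2780,3.7750)
T_B = V + ((C−V)·d_B)·d_B = V + 3.9945·d_B = (11.9359,3.1229)
sweep = 180° − θ = 45.3634°

center=(14.8267,12.2328) T_A=(19.2780,3.7750) T_B=(11.9359,3.1229) sweep=45.3634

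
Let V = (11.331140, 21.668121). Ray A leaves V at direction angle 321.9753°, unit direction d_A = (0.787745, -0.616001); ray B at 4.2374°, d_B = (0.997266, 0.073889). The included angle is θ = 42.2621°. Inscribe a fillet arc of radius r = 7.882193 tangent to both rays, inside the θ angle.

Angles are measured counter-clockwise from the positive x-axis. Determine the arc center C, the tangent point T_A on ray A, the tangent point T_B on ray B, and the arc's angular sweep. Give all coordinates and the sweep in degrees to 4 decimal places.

center=(32.2521,15.3144) T_A=(27.3966,9.1052) T_B=(31.6697,23.1750) sweep=137.7379

bisector direction at 343.1064° = (0.956846,-0.290596)
center distance |VC| = r/sin(θ/2) = 7.882193/sin(21.1310°) = 21.864471
C = V + |VC|·bis = (32.2521,15.3144)
T_A = V + ((C−V)·d_A)·d_A = V + 20.3943·d_A = (27.3966,9.1052)
T_B = V + ((C−V)·d_B)·d_B = V + 20.3943·d_B = (31.6697,23.1750)
sweep = 180° − θ = 137.7379°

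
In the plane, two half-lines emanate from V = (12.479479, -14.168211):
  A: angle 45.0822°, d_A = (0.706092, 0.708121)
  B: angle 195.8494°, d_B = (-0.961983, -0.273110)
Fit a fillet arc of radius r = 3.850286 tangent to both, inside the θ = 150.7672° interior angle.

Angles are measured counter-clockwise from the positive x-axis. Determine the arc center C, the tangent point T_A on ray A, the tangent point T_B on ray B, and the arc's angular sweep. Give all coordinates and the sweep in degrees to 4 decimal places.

bisector direction at 120.4658° = (-0.507024,0.861932)
center distance |VC| = r/sin(θ/2) = 3.850286/sin(75.3836°) = 3.979060
C = V + |VC|·bis = (10.4620,-10.7385)
T_A = V + ((C−V)·d_A)·d_A = V + 1.0041·d_A = (13.1885,-13.4572)
T_B = V + ((C−V)·d_B)·d_B = V + 1.0041·d_B = (11.5136,-14.4424)
sweep = 180° − θ = 29.2328°

center=(10.4620,-10.7385) T_A=(13.1885,-13.4572) T_B=(11.5136,-14.4424) sweep=29.2328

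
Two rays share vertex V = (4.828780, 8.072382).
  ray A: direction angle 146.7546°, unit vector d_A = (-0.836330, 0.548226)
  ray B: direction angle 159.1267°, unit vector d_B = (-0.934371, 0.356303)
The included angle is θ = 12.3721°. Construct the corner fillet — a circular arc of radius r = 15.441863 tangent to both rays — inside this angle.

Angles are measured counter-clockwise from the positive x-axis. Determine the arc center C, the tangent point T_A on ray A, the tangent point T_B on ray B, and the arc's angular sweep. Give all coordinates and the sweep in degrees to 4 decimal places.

bisector direction at 152.9407° = (-0.890536,0.454913)
center distance |VC| = r/sin(θ/2) = 15.441863/sin(6.1860°) = 143.302241
C = V + |VC|·bis = (-122.7870,73.2625)
T_A = V + ((C−V)·d_A)·d_A = V + 142.4678·d_A = (-114.3214,86.1770)
T_B = V + ((C−V)·d_B)·d_B = V + 142.4678·d_B = (-128.2890,58.8340)
sweep = 180° − θ = 167.6279°

center=(-122.7870,73.2625) T_A=(-114.3214,86.1770) T_B=(-128.2890,58.8340) sweep=167.6279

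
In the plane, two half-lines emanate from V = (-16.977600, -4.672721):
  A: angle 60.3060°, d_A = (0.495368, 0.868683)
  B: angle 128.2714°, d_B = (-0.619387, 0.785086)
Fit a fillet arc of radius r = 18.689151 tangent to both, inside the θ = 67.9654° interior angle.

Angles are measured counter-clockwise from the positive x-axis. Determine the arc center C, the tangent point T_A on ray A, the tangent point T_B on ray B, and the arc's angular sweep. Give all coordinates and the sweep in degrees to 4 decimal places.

center=(-19.4781,28.6703) T_A=(-3.2431,19.4123) T_B=(-34.1506,17.0945) sweep=112.0346

bisector direction at 94.2887° = (-0.074782,0.997200)
center distance |VC| = r/sin(θ/2) = 18.689151/sin(33.9827°) = 33.436622
C = V + |VC|·bis = (-19.4781,28.6703)
T_A = V + ((C−V)·d_A)·d_A = V + 27.7259·d_A = (-3.2431,19.4123)
T_B = V + ((C−V)·d_B)·d_B = V + 27.7259·d_B = (-34.1506,17.0945)
sweep = 180° − θ = 112.0346°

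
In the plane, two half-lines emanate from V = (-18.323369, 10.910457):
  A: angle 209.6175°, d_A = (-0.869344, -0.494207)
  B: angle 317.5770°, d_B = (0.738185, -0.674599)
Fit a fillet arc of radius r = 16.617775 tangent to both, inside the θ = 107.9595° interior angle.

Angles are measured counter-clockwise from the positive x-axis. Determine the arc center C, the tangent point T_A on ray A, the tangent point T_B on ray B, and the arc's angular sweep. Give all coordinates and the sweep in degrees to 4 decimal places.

bisector direction at 263.5973° = (-0.111517,-0.993763)
center distance |VC| = r/sin(θ/2) = 16.617775/sin(53.9798°) = 20.545977
C = V + |VC|·bis = (-20.6146,-9.5074)
T_A = V + ((C−V)·d_A)·d_A = V + 12.0825·d_A = (-28.8272,4.9392)
T_B = V + ((C−V)·d_B)·d_B = V + 12.0825·d_B = (-9.4043,2.7596)
sweep = 180° − θ = 72.0405°

center=(-20.6146,-9.5074) T_A=(-28.8272,4.9392) T_B=(-9.4043,2.7596) sweep=72.0405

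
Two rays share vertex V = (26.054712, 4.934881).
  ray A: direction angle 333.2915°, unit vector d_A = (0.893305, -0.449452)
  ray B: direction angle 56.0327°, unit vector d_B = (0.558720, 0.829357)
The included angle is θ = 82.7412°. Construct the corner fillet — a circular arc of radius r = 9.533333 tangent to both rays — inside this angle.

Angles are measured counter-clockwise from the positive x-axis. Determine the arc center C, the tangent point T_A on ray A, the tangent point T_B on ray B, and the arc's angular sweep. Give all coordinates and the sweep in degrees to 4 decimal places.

center=(40.0092,8.5859) T_A=(35.7244,0.0697) T_B=(32.1026,13.9124) sweep=97.2588

bisector direction at 14.6621° = (0.967435,0.253118)
center distance |VC| = r/sin(θ/2) = 9.533333/sin(41.3706°) = 14.424187
C = V + |VC|·bis = (40.0092,8.5859)
T_A = V + ((C−V)·d_A)·d_A = V + 10.8246·d_A = (35.7244,0.0697)
T_B = V + ((C−V)·d_B)·d_B = V + 10.8246·d_B = (32.1026,13.9124)
sweep = 180° − θ = 97.2588°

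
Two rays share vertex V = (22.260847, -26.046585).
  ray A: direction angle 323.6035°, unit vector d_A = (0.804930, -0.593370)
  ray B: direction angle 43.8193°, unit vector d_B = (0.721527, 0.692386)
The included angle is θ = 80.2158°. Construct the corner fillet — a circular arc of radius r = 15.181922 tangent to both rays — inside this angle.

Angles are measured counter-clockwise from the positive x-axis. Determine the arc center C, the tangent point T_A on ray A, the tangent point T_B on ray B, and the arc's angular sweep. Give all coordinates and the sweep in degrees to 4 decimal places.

center=(45.7775,-24.5211) T_A=(36.7690,-36.7415) T_B=(35.2657,-13.5670) sweep=99.7842

bisector direction at 3.7114° = (0.997903,0.064731)
center distance |VC| = r/sin(θ/2) = 15.181922/sin(40.1079°) = 23.566030
C = V + |VC|·bis = (45.7775,-24.5211)
T_A = V + ((C−V)·d_A)·d_A = V + 18.0241·d_A = (36.7690,-36.7415)
T_B = V + ((C−V)·d_B)·d_B = V + 18.0241·d_B = (35.2657,-13.5670)
sweep = 180° − θ = 99.7842°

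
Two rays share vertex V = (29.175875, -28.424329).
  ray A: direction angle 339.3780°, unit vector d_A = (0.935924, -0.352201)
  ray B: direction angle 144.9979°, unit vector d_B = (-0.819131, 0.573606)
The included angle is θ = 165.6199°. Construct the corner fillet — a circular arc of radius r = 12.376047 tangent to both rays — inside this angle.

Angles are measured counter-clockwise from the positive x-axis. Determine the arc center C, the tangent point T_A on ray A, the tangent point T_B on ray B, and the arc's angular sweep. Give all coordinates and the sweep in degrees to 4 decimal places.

bisector direction at 62.1880° = (0.466573,0.884483)
center distance |VC| = r/sin(θ/2) = 12.376047/sin(82.8100°) = 12.474138
C = V + |VC|·bis = (34.9960,-17.3912)
T_A = V + ((C−V)·d_A)·d_A = V + 1.5613·d_A = (30.6371,-28.9742)
T_B = V + ((C−V)·d_B)·d_B = V + 1.5613·d_B = (27.8970,-27.5288)
sweep = 180° − θ = 14.3801°

center=(34.9960,-17.3912) T_A=(30.6371,-28.9742) T_B=(27.8970,-27.5288) sweep=14.3801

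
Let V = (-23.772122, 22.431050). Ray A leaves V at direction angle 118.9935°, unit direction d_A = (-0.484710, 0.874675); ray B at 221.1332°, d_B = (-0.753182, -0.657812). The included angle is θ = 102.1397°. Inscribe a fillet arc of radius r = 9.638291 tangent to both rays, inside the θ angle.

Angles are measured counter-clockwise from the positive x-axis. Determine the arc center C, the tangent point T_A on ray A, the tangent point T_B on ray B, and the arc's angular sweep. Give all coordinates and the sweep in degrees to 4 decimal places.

bisector direction at 170.0633° = (-0.984999,0.172559)
center distance |VC| = r/sin(θ/2) = 9.638291/sin(51.0699°) = 12.389941
C = V + |VC|·bis = (-35.9762,24.5690)
T_A = V + ((C−V)·d_A)·d_A = V + 7.7855·d_A = (-27.5458,29.2408)
T_B = V + ((C−V)·d_B)·d_B = V + 7.7855·d_B = (-29.6360,17.3097)
sweep = 180° − θ = 77.8603°

center=(-35.9762,24.5690) T_A=(-27.5458,29.2408) T_B=(-29.6360,17.3097) sweep=77.8603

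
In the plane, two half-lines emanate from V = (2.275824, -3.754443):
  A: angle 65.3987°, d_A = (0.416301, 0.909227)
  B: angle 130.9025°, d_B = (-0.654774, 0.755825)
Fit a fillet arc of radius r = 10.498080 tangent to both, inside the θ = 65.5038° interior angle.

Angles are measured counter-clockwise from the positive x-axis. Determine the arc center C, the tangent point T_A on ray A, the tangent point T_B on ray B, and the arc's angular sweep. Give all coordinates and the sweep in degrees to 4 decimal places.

bisector direction at 98.1506° = (-0.141776,0.989899)
center distance |VC| = r/sin(θ/2) = 10.498080/sin(32.7519°) = 19.404869
C = V + |VC|·bis = (-0.4753,15.4544)
T_A = V + ((C−V)·d_A)·d_A = V + 16.3199·d_A = (9.0698,11.0840)
T_B = V + ((C−V)·d_B)·d_B = V + 16.3199·d_B = (-8.4100,8.5805)
sweep = 180° − θ = 114.4962°

center=(-0.4753,15.4544) T_A=(9.0698,11.0840) T_B=(-8.4100,8.5805) sweep=114.4962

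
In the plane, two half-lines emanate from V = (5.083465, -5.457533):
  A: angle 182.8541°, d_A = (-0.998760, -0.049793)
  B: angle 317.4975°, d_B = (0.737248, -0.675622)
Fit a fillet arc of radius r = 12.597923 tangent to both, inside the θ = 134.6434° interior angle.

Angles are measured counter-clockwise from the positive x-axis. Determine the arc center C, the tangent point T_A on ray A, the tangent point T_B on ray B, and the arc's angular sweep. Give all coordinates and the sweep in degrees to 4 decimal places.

bisector direction at 250.1758° = (-0.339135,-0.940738)
center distance |VC| = r/sin(θ/2) = 12.597923/sin(67.3217°) = 13.653559
C = V + |VC|·bis = (0.4531,-18.3019)
T_A = V + ((C−V)·d_A)·d_A = V + 5.2642·d_A = (-0.1742,-5.7197)
T_B = V + ((C−V)·d_B)·d_B = V + 5.2642·d_B = (8.9645,-9.0142)
sweep = 180° − θ = 45.3566°

center=(0.4531,-18.3019) T_A=(-0.1742,-5.7197) T_B=(8.9645,-9.0142) sweep=45.3566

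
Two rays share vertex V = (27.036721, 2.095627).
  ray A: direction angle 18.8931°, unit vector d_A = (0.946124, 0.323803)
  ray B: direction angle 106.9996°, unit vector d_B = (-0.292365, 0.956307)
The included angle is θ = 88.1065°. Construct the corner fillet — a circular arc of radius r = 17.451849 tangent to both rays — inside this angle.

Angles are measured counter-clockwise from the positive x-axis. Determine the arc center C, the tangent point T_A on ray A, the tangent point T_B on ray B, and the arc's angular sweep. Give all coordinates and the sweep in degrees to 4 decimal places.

bisector direction at 62.9463° = (0.454825,0.890581)
center distance |VC| = r/sin(θ/2) = 17.451849/sin(44.0532°) = 25.098779
C = V + |VC|·bis = (38.4523,24.4481)
T_A = V + ((C−V)·d_A)·d_A = V + 18.0383·d_A = (44.1032,7.9365)
T_B = V + ((C−V)·d_B)·d_B = V + 18.0383·d_B = (21.7629,19.3458)
sweep = 180° − θ = 91.8935°

center=(38.4523,24.4481) T_A=(44.1032,7.9365) T_B=(21.7629,19.3458) sweep=91.8935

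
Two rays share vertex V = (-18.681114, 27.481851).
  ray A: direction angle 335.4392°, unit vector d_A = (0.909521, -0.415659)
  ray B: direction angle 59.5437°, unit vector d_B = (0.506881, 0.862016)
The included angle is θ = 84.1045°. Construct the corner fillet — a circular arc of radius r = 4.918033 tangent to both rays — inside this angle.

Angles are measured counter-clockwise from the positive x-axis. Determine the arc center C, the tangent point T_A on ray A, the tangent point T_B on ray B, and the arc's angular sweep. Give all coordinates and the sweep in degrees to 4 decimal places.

bisector direction at 17.4915° = (0.953762,0.300563)
center distance |VC| = r/sin(θ/2) = 4.918033/sin(42.0523°) = 7.342452
C = V + |VC|·bis = (-11.6782,29.6887)
T_A = V + ((C−V)·d_A)·d_A = V + 5.4520·d_A = (-13.7224,25.2157)
T_B = V + ((C−V)·d_B)·d_B = V + 5.4520·d_B = (-15.9176,32.1816)
sweep = 180° − θ = 95.8955°

center=(-11.6782,29.6887) T_A=(-13.7224,25.2157) T_B=(-15.9176,32.1816) sweep=95.8955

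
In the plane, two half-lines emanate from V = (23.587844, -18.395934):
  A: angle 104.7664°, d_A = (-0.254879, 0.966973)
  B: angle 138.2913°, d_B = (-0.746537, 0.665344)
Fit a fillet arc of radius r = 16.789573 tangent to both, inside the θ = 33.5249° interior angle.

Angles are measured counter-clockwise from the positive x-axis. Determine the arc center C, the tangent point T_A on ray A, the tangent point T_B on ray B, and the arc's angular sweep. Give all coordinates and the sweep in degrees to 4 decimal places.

bisector direction at 121.5289° = (-0.522928,0.852377)
center distance |VC| = r/sin(θ/2) = 16.789573/sin(16.7625°) = 58.215397
C = V + |VC|·bis = (-6.8546,31.2255)
T_A = V + ((C−V)·d_A)·d_A = V + 55.7418·d_A = (9.3805,35.5048)
T_B = V + ((C−V)·d_B)·d_B = V + 55.7418·d_B = (-18.0254,18.6915)
sweep = 180° − θ = 146.4751°

center=(-6.8546,31.2255) T_A=(9.3805,35.5048) T_B=(-18.0254,18.6915) sweep=146.4751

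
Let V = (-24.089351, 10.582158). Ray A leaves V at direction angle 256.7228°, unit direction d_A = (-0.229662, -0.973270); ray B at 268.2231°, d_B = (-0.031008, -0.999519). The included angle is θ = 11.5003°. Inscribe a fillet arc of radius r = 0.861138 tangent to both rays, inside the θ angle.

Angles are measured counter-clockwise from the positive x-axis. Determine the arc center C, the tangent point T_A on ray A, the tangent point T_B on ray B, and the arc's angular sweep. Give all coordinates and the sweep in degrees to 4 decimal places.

center=(-25.2152,2.0612) T_A=(-26.0534,2.2590) T_B=(-24.3545,2.0345) sweep=168.4997

bisector direction at 262.4729° = (-0.130994,-0.991383)
center distance |VC| = r/sin(θ/2) = 0.861138/sin(5.7501°) = 8.594992
C = V + |VC|·bis = (-25.2152,2.0612)
T_A = V + ((C−V)·d_A)·d_A = V + 8.5517·d_A = (-26.0534,2.2590)
T_B = V + ((C−V)·d_B)·d_B = V + 8.5517·d_B = (-24.3545,2.0345)
sweep = 180° − θ = 168.4997°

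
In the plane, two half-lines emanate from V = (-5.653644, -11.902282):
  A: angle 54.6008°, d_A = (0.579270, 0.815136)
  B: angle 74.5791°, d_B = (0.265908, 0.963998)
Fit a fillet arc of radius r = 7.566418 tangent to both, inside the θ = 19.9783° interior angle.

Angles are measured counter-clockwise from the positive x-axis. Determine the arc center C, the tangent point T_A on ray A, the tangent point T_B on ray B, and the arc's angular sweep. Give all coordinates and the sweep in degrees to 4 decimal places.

bisector direction at 64.5900° = (0.429094,0.903260)
center distance |VC| = r/sin(θ/2) = 7.566418/sin(9.9892°) = 43.620112
C = V + |VC|·bis = (13.0635,27.4980)
T_A = V + ((C−V)·d_A)·d_A = V + 42.9589·d_A = (19.2311,23.1150)
T_B = V + ((C−V)·d_B)·d_B = V + 42.9589·d_B = (5.7695,29.5100)
sweep = 180° − θ = 160.0217°

center=(13.0635,27.4980) T_A=(19.2311,23.1150) T_B=(5.7695,29.5100) sweep=160.0217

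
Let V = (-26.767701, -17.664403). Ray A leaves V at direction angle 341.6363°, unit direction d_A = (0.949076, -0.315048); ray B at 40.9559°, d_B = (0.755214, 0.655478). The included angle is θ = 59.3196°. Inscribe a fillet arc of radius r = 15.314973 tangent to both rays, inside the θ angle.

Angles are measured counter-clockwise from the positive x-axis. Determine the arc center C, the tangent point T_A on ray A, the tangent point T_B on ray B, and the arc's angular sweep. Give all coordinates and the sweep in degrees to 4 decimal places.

center=(3.5815,-11.6022) T_A=(-1.2434,-26.1372) T_B=(-6.4571,-0.0361) sweep=120.6804

bisector direction at 11.2961° = (0.980628,0.195879)
center distance |VC| = r/sin(θ/2) = 15.314973/sin(29.6598°) = 30.948774
C = V + |VC|·bis = (3.5815,-11.6022)
T_A = V + ((C−V)·d_A)·d_A = V + 26.8938·d_A = (-1.2434,-26.1372)
T_B = V + ((C−V)·d_B)·d_B = V + 26.8938·d_B = (-6.4571,-0.0361)
sweep = 180° − θ = 120.6804°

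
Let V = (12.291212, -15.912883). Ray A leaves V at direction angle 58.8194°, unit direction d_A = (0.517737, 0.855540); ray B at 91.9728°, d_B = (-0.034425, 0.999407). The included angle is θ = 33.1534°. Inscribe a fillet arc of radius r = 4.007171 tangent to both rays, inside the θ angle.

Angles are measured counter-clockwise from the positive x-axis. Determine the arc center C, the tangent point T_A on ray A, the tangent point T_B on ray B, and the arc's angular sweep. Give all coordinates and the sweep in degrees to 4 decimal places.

center=(15.8326,-2.3211) T_A=(19.2609,-4.3958) T_B=(11.8278,-2.4591) sweep=146.8466

bisector direction at 75.3961° = (0.252135,0.967692)
center distance |VC| = r/sin(θ/2) = 4.007171/sin(16.5767°) = 14.045532
C = V + |VC|·bis = (15.8326,-2.3211)
T_A = V + ((C−V)·d_A)·d_A = V + 13.4618·d_A = (19.2609,-4.3958)
T_B = V + ((C−V)·d_B)·d_B = V + 13.4618·d_B = (11.8278,-2.4591)
sweep = 180° − θ = 146.8466°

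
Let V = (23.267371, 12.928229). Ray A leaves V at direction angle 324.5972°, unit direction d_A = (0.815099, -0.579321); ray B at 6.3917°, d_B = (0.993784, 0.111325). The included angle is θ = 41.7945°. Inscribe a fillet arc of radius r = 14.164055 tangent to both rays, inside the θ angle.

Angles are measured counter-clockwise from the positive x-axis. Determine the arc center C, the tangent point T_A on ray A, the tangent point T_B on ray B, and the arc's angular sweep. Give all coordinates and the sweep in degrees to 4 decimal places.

bisector direction at 345.4944° = (0.968123,-0.250474)
center distance |VC| = r/sin(θ/2) = 14.164055/sin(20.8972°) = 39.709354
C = V + |VC|·bis = (61.7109,2.9821)
T_A = V + ((C−V)·d_A)·d_A = V + 37.0973·d_A = (53.5054,-8.5630)
T_B = V + ((C−V)·d_B)·d_B = V + 37.0973·d_B = (60.1341,17.0581)
sweep = 180° − θ = 138.2055°

center=(61.7109,2.9821) T_A=(53.5054,-8.5630) T_B=(60.1341,17.0581) sweep=138.2055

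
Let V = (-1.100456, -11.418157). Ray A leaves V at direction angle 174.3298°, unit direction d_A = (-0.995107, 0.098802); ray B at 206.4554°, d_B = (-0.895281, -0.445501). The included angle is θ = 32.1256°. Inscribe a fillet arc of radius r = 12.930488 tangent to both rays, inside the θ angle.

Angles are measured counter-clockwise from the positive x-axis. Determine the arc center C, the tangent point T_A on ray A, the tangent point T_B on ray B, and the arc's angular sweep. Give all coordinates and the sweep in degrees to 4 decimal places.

center=(-47.0664,-19.8484) T_A=(-45.7889,-6.9811) T_B=(-41.3059,-31.4248) sweep=147.8744

bisector direction at 190.3926° = (-0.983595,-0.180392)
center distance |VC| = r/sin(θ/2) = 12.930488/sin(16.0628°) = 46.732628
C = V + |VC|·bis = (-47.0664,-19.8484)
T_A = V + ((C−V)·d_A)·d_A = V + 44.9081·d_A = (-45.7889,-6.9811)
T_B = V + ((C−V)·d_B)·d_B = V + 44.9081·d_B = (-41.3059,-31.4248)
sweep = 180° − θ = 147.8744°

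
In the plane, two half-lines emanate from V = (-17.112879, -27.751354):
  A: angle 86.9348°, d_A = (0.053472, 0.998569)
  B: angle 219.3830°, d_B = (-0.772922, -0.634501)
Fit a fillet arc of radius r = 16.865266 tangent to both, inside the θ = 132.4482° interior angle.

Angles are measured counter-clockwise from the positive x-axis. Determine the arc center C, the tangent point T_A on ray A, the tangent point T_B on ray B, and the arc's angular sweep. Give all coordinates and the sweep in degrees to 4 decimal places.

bisector direction at 153.1589° = (-0.892262,0.451518)
center distance |VC| = r/sin(θ/2) = 16.865266/sin(66.2241°) = 18.429380
C = V + |VC|·bis = (-33.5567,-19.4302)
T_A = V + ((C−V)·d_A)·d_A = V + 7.4300·d_A = (-16.7156,-20.3320)
T_B = V + ((C−V)·d_B)·d_B = V + 7.4300·d_B = (-22.8557,-32.4657)
sweep = 180° − θ = 47.5518°

center=(-33.5567,-19.4302) T_A=(-16.7156,-20.3320) T_B=(-22.8557,-32.4657) sweep=47.5518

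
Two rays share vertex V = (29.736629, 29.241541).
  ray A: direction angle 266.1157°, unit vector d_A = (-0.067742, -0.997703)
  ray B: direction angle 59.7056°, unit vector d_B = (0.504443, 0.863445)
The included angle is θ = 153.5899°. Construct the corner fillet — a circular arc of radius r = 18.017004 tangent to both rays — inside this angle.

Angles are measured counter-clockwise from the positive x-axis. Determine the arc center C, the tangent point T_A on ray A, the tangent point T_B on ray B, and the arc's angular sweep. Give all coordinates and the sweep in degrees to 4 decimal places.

bisector direction at 342.9107° = (0.955848,-0.293863)
center distance |VC| = r/sin(θ/2) = 18.017004/sin(76.7950°) = 18.506334
C = V + |VC|·bis = (47.4259,23.8032)
T_A = V + ((C−V)·d_A)·d_A = V + 4.2275·d_A = (29.4502,25.0237)
T_B = V + ((C−V)·d_B)·d_B = V + 4.2275·d_B = (31.8692,32.8918)
sweep = 180° − θ = 26.4101°

center=(47.4259,23.8032) T_A=(29.4502,25.0237) T_B=(31.8692,32.8918) sweep=26.4101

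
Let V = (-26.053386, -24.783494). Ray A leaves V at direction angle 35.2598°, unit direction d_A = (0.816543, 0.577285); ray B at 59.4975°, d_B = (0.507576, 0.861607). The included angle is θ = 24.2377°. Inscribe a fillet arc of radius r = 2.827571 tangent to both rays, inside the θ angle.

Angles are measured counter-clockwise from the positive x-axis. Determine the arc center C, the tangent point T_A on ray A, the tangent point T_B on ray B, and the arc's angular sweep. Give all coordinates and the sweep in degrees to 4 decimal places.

bisector direction at 47.3787° = (0.677150,0.735845)
center distance |VC| = r/sin(θ/2) = 2.827571/sin(12.1189°) = 13.468457
C = V + |VC|·bis = (-16.9332,-14.8728)
T_A = V + ((C−V)·d_A)·d_A = V + 13.1683·d_A = (-15.3009,-17.1816)
T_B = V + ((C−V)·d_B)·d_B = V + 13.1683·d_B = (-19.3695,-13.4376)
sweep = 180° − θ = 155.7623°

center=(-16.9332,-14.8728) T_A=(-15.3009,-17.1816) T_B=(-19.3695,-13.4376) sweep=155.7623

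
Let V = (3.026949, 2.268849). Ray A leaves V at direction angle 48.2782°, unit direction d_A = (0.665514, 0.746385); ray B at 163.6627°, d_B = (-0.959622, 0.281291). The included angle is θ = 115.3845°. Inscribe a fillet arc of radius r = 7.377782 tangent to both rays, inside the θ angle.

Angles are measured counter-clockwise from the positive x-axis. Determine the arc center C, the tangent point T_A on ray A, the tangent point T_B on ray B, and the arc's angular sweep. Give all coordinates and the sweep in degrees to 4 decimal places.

center=(0.6252,10.6611) T_A=(6.1319,5.7511) T_B=(-1.4501,3.5812) sweep=64.6155

bisector direction at 105.9704° = (-0.275142,0.961404)
center distance |VC| = r/sin(θ/2) = 7.377782/sin(57.6923°) = 8.729145
C = V + |VC|·bis = (0.6252,10.6611)
T_A = V + ((C−V)·d_A)·d_A = V + 4.6654·d_A = (6.1319,5.7511)
T_B = V + ((C−V)·d_B)·d_B = V + 4.6654·d_B = (-1.4501,3.5812)
sweep = 180° − θ = 64.6155°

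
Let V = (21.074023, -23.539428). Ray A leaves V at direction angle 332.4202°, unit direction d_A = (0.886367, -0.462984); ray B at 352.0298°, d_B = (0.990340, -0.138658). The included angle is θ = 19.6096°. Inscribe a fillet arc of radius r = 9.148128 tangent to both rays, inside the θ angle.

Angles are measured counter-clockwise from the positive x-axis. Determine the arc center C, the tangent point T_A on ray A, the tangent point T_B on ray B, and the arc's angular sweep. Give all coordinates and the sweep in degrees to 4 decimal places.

bisector direction at 342.2250° = (0.952263,-0.305280)
center distance |VC| = r/sin(θ/2) = 9.148128/sin(9.8048°) = 53.720229
C = V + |VC|·bis = (72.2298,-39.9391)
T_A = V + ((C−V)·d_A)·d_A = V + 52.9356·d_A = (67.9944,-48.0477)
T_B = V + ((C−V)·d_B)·d_B = V + 52.9356·d_B = (73.4983,-30.8794)
sweep = 180° − θ = 160.3904°

center=(72.2298,-39.9391) T_A=(67.9944,-48.0477) T_B=(73.4983,-30.8794) sweep=160.3904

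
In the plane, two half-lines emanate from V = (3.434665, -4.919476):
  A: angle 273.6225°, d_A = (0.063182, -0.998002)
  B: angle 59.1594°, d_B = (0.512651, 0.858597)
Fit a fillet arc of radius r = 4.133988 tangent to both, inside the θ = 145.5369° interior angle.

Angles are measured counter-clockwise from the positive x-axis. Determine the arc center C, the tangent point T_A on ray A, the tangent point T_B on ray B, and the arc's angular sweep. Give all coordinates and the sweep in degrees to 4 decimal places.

center=(7.6414,-5.9379) T_A=(3.5157,-6.1991) T_B=(4.0920,-3.8186) sweep=34.4631

bisector direction at 346.3910° = (0.971924,-0.235296)
center distance |VC| = r/sin(θ/2) = 4.133988/sin(72.7685°) = 4.328260
C = V + |VC|·bis = (7.6414,-5.9379)
T_A = V + ((C−V)·d_A)·d_A = V + 1.2822·d_A = (3.5157,-6.1991)
T_B = V + ((C−V)·d_B)·d_B = V + 1.2822·d_B = (4.0920,-3.8186)
sweep = 180° − θ = 34.4631°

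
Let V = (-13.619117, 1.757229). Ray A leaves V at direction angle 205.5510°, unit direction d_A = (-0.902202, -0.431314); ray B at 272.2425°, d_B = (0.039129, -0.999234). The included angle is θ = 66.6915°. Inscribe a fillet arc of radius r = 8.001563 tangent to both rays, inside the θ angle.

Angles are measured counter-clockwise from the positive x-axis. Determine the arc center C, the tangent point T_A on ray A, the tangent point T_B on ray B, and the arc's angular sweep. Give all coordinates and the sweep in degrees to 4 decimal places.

center=(-21.1387,-10.7066) T_A=(-24.5899,-3.4876) T_B=(-13.1433,-10.3935) sweep=113.3085

bisector direction at 238.8968° = (-0.516582,-0.856238)
center distance |VC| = r/sin(θ/2) = 8.001563/sin(33.3458°) = 14.556500
C = V + |VC|·bis = (-21.1387,-10.7066)
T_A = V + ((C−V)·d_A)·d_A = V + 12.1600·d_A = (-24.5899,-3.4876)
T_B = V + ((C−V)·d_B)·d_B = V + 12.1600·d_B = (-13.1433,-10.3935)
sweep = 180° − θ = 113.3085°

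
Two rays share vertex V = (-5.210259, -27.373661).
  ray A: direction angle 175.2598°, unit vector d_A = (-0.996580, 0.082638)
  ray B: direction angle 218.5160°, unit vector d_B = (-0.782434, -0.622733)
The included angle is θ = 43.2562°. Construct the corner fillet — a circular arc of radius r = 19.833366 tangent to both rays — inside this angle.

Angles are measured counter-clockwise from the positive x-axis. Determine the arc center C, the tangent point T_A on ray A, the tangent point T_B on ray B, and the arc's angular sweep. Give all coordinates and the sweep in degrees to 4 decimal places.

bisector direction at 196.8879° = (-0.956875,-0.290500)
center distance |VC| = r/sin(θ/2) = 19.833366/sin(21.6281°) = 53.810133
C = V + |VC|·bis = (-56.6998,-43.0055)
T_A = V + ((C−V)·d_A)·d_A = V + 50.0217·d_A = (-55.0608,-23.2400)
T_B = V + ((C−V)·d_B)·d_B = V + 50.0217·d_B = (-44.3489,-58.5238)
sweep = 180° − θ = 136.7438°

center=(-56.6998,-43.0055) T_A=(-55.0608,-23.2400) T_B=(-44.3489,-58.5238) sweep=136.7438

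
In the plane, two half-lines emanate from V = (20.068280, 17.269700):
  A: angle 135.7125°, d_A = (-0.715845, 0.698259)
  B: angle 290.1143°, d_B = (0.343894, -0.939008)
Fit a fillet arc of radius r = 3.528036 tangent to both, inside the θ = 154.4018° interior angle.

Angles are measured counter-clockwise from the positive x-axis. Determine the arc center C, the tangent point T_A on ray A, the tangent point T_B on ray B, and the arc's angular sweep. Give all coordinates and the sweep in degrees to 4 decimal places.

center=(17.0311,15.3038) T_A=(19.4945,17.8293) T_B=(20.3439,16.5171) sweep=25.5982

bisector direction at 212.9134° = (-0.839493,-0.543371)
center distance |VC| = r/sin(θ/2) = 3.528036/sin(77.2009°) = 3.617931
C = V + |VC|·bis = (17.0311,15.3038)
T_A = V + ((C−V)·d_A)·d_A = V + 0.8015·d_A = (19.4945,17.8293)
T_B = V + ((C−V)·d_B)·d_B = V + 0.8015·d_B = (20.3439,16.5171)
sweep = 180° − θ = 25.5982°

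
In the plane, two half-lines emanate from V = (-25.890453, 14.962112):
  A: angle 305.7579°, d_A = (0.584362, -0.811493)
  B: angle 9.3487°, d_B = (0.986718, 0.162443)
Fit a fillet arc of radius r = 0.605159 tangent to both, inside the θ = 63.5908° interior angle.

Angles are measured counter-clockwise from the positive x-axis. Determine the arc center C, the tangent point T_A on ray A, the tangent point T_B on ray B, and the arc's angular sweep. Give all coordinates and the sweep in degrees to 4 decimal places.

bisector direction at 337.5533° = (0.924235,-0.381824)
center distance |VC| = r/sin(θ/2) = 0.605159/sin(31.7954°) = 1.148554
C = V + |VC|·bis = (-24.8289,14.5236)
T_A = V + ((C−V)·d_A)·d_A = V + 0.9762·d_A = (-25.3200,14.1699)
T_B = V + ((C−V)·d_B)·d_B = V + 0.9762·d_B = (-24.9272,15.1207)
sweep = 180° − θ = 116.4092°

center=(-24.8289,14.5236) T_A=(-25.3200,14.1699) T_B=(-24.9272,15.1207) sweep=116.4092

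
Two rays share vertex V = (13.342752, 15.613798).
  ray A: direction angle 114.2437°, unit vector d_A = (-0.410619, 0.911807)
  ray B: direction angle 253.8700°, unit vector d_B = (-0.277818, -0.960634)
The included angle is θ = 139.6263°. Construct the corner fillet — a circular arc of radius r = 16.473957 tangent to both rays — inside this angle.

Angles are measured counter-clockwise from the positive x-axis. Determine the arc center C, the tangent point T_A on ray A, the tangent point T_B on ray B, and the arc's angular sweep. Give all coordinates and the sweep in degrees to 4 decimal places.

bisector direction at 184.0569° = (-0.997494,-0.070746)
center distance |VC| = r/sin(θ/2) = 16.473957/sin(69.8131°) = 17.552146
C = V + |VC|·bis = (-4.1654,14.3720)
T_A = V + ((C−V)·d_A)·d_A = V + 6.0569·d_A = (10.8557,21.1366)
T_B = V + ((C−V)·d_B)·d_B = V + 6.0569·d_B = (11.6600,9.7953)
sweep = 180° − θ = 40.3737°

center=(-4.1654,14.3720) T_A=(10.8557,21.1366) T_B=(11.6600,9.7953) sweep=40.3737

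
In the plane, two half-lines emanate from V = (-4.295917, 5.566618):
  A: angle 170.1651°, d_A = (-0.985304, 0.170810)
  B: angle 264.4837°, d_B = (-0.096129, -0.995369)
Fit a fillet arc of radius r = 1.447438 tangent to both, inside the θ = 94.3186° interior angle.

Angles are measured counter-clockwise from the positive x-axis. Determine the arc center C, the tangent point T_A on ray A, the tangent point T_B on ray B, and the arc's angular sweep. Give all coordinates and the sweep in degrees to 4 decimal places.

bisector direction at 217.3244° = (-0.795215,-0.606327)
center distance |VC| = r/sin(θ/2) = 1.447438/sin(47.1593°) = 1.974011
C = V + |VC|·bis = (-5.8657,4.3697)
T_A = V + ((C−V)·d_A)·d_A = V + 1.3423·d_A = (-5.6184,5.7959)
T_B = V + ((C−V)·d_B)·d_B = V + 1.3423·d_B = (-4.4249,4.2306)
sweep = 180° − θ = 85.6814°

center=(-5.8657,4.3697) T_A=(-5.6184,5.7959) T_B=(-4.4249,4.2306) sweep=85.6814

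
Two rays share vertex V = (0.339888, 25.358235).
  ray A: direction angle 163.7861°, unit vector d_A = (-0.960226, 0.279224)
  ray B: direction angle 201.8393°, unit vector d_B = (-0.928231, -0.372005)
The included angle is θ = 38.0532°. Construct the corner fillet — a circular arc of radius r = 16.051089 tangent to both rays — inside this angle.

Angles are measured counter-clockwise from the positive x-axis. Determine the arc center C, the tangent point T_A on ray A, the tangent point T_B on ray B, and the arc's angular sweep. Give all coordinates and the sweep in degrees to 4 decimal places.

center=(-48.8362,22.9422) T_A=(-44.3543,38.3549) T_B=(-42.8651,8.0431) sweep=141.9468

bisector direction at 182.8127° = (-0.998795,-0.049071)
center distance |VC| = r/sin(θ/2) = 16.051089/sin(19.0266°) = 49.235400
C = V + |VC|·bis = (-48.8362,22.9422)
T_A = V + ((C−V)·d_A)·d_A = V + 46.5455·d_A = (-44.3543,38.3549)
T_B = V + ((C−V)·d_B)·d_B = V + 46.5455·d_B = (-42.8651,8.0431)
sweep = 180° − θ = 141.9468°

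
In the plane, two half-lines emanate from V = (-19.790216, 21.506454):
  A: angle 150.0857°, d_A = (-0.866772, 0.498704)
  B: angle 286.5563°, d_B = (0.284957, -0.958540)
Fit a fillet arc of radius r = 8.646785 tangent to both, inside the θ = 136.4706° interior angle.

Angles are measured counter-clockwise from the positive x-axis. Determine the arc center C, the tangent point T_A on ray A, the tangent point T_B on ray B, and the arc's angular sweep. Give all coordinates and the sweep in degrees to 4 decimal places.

bisector direction at 218.3210° = (-0.784549,-0.620067)
center distance |VC| = r/sin(θ/2) = 8.646785/sin(68.2353°) = 9.310488
C = V + |VC|·bis = (-27.0948,15.7333)
T_A = V + ((C−V)·d_A)·d_A = V + 3.4523·d_A = (-22.7826,23.2281)
T_B = V + ((C−V)·d_B)·d_B = V + 3.4523·d_B = (-18.8065,18.1973)
sweep = 180° − θ = 43.5294°

center=(-27.0948,15.7333) T_A=(-22.7826,23.2281) T_B=(-18.8065,18.1973) sweep=43.5294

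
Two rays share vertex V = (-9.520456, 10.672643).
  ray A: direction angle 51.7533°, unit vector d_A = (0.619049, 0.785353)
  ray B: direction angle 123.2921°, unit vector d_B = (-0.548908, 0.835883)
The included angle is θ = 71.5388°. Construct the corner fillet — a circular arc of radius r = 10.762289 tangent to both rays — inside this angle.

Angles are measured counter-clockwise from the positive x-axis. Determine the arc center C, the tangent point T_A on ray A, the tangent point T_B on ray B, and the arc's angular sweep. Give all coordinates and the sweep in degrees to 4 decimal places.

bisector direction at 87.5227° = (0.043224,0.999065)
center distance |VC| = r/sin(θ/2) = 10.762289/sin(35.7694°) = 18.412043
C = V + |VC|·bis = (-8.7246,29.0675)
T_A = V + ((C−V)·d_A)·d_A = V + 14.9391·d_A = (-0.2724,22.4051)
T_B = V + ((C−V)·d_B)·d_B = V + 14.9391·d_B = (-17.7206,23.1600)
sweep = 180° − θ = 108.4612°

center=(-8.7246,29.0675) T_A=(-0.2724,22.4051) T_B=(-17.7206,23.1600) sweep=108.4612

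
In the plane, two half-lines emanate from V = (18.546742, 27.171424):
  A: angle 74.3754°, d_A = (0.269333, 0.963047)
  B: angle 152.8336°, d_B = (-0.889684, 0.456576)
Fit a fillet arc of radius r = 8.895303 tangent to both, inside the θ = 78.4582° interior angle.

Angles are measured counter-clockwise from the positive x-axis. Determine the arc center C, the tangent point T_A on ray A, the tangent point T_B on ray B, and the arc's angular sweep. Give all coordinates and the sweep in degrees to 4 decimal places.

center=(12.9146,40.0600) T_A=(21.4812,37.6642) T_B=(8.8533,32.1460) sweep=101.5418

bisector direction at 113.6045° = (-0.400421,0.916331)
center distance |VC| = r/sin(θ/2) = 8.895303/sin(39.2291°) = 14.065437
C = V + |VC|·bis = (12.9146,40.0600)
T_A = V + ((C−V)·d_A)·d_A = V + 10.8954·d_A = (21.4812,37.6642)
T_B = V + ((C−V)·d_B)·d_B = V + 10.8954·d_B = (8.8533,32.1460)
sweep = 180° − θ = 101.5418°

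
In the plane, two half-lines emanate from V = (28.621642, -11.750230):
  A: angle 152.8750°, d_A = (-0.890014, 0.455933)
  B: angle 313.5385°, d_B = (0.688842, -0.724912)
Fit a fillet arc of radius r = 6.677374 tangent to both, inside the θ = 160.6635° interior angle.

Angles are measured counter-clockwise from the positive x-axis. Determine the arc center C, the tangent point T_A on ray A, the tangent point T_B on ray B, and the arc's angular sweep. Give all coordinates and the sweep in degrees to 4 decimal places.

bisector direction at 233.2068° = (-0.598929,-0.800802)
center distance |VC| = r/sin(θ/2) = 6.677374/sin(80.3317°) = 6.773581
C = V + |VC|·bis = (24.5647,-17.1745)
T_A = V + ((C−V)·d_A)·d_A = V + 1.1376·d_A = (27.6092,-11.2316)
T_B = V + ((C−V)·d_B)·d_B = V + 1.1376·d_B = (29.4053,-12.5749)
sweep = 180° − θ = 19.3365°

center=(24.5647,-17.1745) T_A=(27.6092,-11.2316) T_B=(29.4053,-12.5749) sweep=19.3365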